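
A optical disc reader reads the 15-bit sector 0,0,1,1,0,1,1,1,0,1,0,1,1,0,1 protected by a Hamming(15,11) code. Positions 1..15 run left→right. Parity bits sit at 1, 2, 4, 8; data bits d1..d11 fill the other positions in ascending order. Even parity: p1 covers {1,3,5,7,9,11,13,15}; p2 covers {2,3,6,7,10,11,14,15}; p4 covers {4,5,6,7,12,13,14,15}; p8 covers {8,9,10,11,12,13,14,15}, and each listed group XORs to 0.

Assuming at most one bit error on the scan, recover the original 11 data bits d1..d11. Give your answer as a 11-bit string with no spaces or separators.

s1 (pos 1,3,5,7,9,11,13,15): 0⊕1⊕0⊕1⊕0⊕0⊕1⊕1 = 0
s2 (pos 2,3,6,7,10,11,14,15): 0⊕1⊕1⊕1⊕1⊕0⊕0⊕1 = 1
s4 (pos 4,5,6,7,12,13,14,15): 1⊕0⊕1⊕1⊕1⊕1⊕0⊕1 = 0
s8 (pos 8,9,10,11,12,13,14,15): 1⊕0⊕1⊕0⊕1⊕1⊕0⊕1 = 1
Syndrome s8…s1 = 1010 → error at position 10.
Flip position 10: 001101110101101 → 001101110001101
Read data bits from positions 3,5,6,7,9,10,11,12,13,14,15: 10110001101

10110001101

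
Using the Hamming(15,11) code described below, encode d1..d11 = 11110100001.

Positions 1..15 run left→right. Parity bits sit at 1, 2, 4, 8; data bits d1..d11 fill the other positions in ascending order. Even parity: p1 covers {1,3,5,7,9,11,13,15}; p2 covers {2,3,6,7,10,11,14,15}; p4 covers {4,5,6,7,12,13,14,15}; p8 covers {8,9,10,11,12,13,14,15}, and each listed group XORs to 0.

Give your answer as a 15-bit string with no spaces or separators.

011011100100001

Place data at non-parity positions: p1 p2 1 p4 1 1 1 p8 0 1 0 0 0 0 1
p1 (pos 1,3,5,7,9,11,13,15): XOR of data positions = 1⊕1⊕1⊕0⊕0⊕0⊕1 = 0
p2 (pos 2,3,6,7,10,11,14,15): XOR of data positions = 1⊕1⊕1⊕1⊕0⊕0⊕1 = 1
p4 (pos 4,5,6,7,12,13,14,15): XOR of data positions = 1⊕1⊕1⊕0⊕0⊕0⊕1 = 0
p8 (pos 8,9,10,11,12,13,14,15): XOR of data positions = 0⊕1⊕0⊕0⊕0⊕0⊕1 = 0
Codeword: 011011100100001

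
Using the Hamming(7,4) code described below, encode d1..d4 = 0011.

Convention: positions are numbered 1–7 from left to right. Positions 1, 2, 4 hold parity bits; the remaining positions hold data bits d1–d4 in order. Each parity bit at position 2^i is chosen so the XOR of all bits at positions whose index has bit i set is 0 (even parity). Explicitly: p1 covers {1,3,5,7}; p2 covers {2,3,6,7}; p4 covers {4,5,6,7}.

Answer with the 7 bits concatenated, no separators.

Place data at non-parity positions: p1 p2 0 p4 0 1 1
p1 (pos 1,3,5,7): XOR of data positions = 0⊕0⊕1 = 1
p2 (pos 2,3,6,7): XOR of data positions = 0⊕1⊕1 = 0
p4 (pos 4,5,6,7): XOR of data positions = 0⊕1⊕1 = 0
Codeword: 1000011

1000011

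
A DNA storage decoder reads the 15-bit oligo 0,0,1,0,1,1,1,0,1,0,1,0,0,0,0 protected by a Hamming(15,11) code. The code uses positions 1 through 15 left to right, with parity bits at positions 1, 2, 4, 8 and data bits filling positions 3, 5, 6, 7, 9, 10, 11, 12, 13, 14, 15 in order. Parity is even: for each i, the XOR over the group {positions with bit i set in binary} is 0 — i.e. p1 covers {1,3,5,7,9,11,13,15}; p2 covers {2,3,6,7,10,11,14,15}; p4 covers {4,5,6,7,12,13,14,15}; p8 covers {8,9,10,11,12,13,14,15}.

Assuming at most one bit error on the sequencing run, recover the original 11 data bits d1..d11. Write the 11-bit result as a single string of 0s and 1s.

s1 (pos 1,3,5,7,9,11,13,15): 0⊕1⊕1⊕1⊕1⊕1⊕0⊕0 = 1
s2 (pos 2,3,6,7,10,11,14,15): 0⊕1⊕1⊕1⊕0⊕1⊕0⊕0 = 0
s4 (pos 4,5,6,7,12,13,14,15): 0⊕1⊕1⊕1⊕0⊕0⊕0⊕0 = 1
s8 (pos 8,9,10,11,12,13,14,15): 0⊕1⊕0⊕1⊕0⊕0⊕0⊕0 = 0
Syndrome s8…s1 = 0101 → error at position 5.
Flip position 5: 001011101010000 → 001001101010000
Read data bits from positions 3,5,6,7,9,10,11,12,13,14,15: 10111010000

10111010000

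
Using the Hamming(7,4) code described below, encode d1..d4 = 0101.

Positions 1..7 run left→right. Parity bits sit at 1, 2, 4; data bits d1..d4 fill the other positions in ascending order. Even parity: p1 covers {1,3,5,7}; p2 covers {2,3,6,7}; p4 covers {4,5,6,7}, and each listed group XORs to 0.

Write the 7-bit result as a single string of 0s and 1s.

Place data at non-parity positions: p1 p2 0 p4 1 0 1
p1 (pos 1,3,5,7): XOR of data positions = 0⊕1⊕1 = 0
p2 (pos 2,3,6,7): XOR of data positions = 0⊕0⊕1 = 1
p4 (pos 4,5,6,7): XOR of data positions = 1⊕0⊕1 = 0
Codeword: 0100101

0100101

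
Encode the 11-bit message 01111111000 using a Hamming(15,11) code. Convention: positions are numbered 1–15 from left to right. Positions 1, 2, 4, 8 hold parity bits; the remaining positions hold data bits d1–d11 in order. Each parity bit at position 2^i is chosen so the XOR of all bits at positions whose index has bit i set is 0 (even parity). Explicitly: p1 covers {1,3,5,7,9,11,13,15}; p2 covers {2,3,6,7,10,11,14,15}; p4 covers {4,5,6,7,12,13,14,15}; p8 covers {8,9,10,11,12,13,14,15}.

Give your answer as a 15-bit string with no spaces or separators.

Place data at non-parity positions: p1 p2 0 p4 1 1 1 p8 1 1 1 1 0 0 0
p1 (pos 1,3,5,7,9,11,13,15): XOR of data positions = 0⊕1⊕1⊕1⊕1⊕0⊕0 = 0
p2 (pos 2,3,6,7,10,11,14,15): XOR of data positions = 0⊕1⊕1⊕1⊕1⊕0⊕0 = 0
p4 (pos 4,5,6,7,12,13,14,15): XOR of data positions = 1⊕1⊕1⊕1⊕0⊕0⊕0 = 0
p8 (pos 8,9,10,11,12,13,14,15): XOR of data positions = 1⊕1⊕1⊕1⊕0⊕0⊕0 = 0
Codeword: 000011101111000

000011101111000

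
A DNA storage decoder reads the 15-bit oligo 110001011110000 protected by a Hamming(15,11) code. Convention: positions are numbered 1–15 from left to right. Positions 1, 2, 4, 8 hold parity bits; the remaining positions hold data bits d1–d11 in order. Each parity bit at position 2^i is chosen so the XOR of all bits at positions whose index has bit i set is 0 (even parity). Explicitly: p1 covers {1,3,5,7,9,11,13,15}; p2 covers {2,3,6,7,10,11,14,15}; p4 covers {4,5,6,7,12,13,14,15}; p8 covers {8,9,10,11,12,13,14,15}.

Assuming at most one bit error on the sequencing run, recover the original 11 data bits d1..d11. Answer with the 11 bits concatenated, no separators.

01101110000

s1 (pos 1,3,5,7,9,11,13,15): 1⊕0⊕0⊕0⊕1⊕1⊕0⊕0 = 1
s2 (pos 2,3,6,7,10,11,14,15): 1⊕0⊕1⊕0⊕1⊕1⊕0⊕0 = 0
s4 (pos 4,5,6,7,12,13,14,15): 0⊕0⊕1⊕0⊕0⊕0⊕0⊕0 = 1
s8 (pos 8,9,10,11,12,13,14,15): 1⊕1⊕1⊕1⊕0⊕0⊕0⊕0 = 0
Syndrome s8…s1 = 0101 → error at position 5.
Flip position 5: 110001011110000 → 110011011110000
Read data bits from positions 3,5,6,7,9,10,11,12,13,14,15: 01101110000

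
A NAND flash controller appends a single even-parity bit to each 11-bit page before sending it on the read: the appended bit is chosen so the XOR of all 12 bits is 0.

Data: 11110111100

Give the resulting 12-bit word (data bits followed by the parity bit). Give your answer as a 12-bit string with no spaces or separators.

XOR of the 11 data bits: 1⊕1⊕1⊕1⊕0⊕1⊕1⊕1⊕1⊕0⊕0 = 0
Parity bit = 0 (so all 12 bits XOR to 0).

111101111000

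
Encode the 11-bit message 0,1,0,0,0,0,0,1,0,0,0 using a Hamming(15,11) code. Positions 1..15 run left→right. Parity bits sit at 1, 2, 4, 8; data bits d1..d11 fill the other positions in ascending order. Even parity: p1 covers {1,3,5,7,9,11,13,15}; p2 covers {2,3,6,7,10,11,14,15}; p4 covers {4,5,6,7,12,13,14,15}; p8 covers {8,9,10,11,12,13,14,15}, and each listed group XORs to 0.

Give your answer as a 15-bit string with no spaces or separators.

Place data at non-parity positions: p1 p2 0 p4 1 0 0 p8 0 0 0 1 0 0 0
p1 (pos 1,3,5,7,9,11,13,15): XOR of data positions = 0⊕1⊕0⊕0⊕0⊕0⊕0 = 1
p2 (pos 2,3,6,7,10,11,14,15): XOR of data positions = 0⊕0⊕0⊕0⊕0⊕0⊕0 = 0
p4 (pos 4,5,6,7,12,13,14,15): XOR of data positions = 1⊕0⊕0⊕1⊕0⊕0⊕0 = 0
p8 (pos 8,9,10,11,12,13,14,15): XOR of data positions = 0⊕0⊕0⊕1⊕0⊕0⊕0 = 1
Codeword: 100010010001000

100010010001000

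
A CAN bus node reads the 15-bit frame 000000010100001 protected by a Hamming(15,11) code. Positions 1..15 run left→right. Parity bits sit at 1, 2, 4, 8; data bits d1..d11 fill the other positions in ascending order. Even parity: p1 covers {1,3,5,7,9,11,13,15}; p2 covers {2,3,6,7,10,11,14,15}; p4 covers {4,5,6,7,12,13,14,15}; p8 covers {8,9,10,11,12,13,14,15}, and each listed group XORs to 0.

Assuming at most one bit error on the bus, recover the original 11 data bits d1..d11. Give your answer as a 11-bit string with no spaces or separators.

00000100101

s1 (pos 1,3,5,7,9,11,13,15): 0⊕0⊕0⊕0⊕0⊕0⊕0⊕1 = 1
s2 (pos 2,3,6,7,10,11,14,15): 0⊕0⊕0⊕0⊕1⊕0⊕0⊕1 = 0
s4 (pos 4,5,6,7,12,13,14,15): 0⊕0⊕0⊕0⊕0⊕0⊕0⊕1 = 1
s8 (pos 8,9,10,11,12,13,14,15): 1⊕0⊕1⊕0⊕0⊕0⊕0⊕1 = 1
Syndrome s8…s1 = 1101 → error at position 13.
Flip position 13: 000000010100001 → 000000010100101
Read data bits from positions 3,5,6,7,9,10,11,12,13,14,15: 00000100101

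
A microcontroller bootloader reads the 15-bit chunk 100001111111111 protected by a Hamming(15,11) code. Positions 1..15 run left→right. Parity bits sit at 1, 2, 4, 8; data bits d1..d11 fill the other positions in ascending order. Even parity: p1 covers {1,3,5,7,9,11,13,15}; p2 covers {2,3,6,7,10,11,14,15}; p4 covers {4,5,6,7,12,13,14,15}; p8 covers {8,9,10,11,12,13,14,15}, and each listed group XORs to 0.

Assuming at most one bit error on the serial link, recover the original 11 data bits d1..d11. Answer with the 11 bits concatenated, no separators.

s1 (pos 1,3,5,7,9,11,13,15): 1⊕0⊕0⊕1⊕1⊕1⊕1⊕1 = 0
s2 (pos 2,3,6,7,10,11,14,15): 0⊕0⊕1⊕1⊕1⊕1⊕1⊕1 = 0
s4 (pos 4,5,6,7,12,13,14,15): 0⊕0⊕1⊕1⊕1⊕1⊕1⊕1 = 0
s8 (pos 8,9,10,11,12,13,14,15): 1⊕1⊕1⊕1⊕1⊕1⊕1⊕1 = 0
Syndrome s8…s1 = 0000 → no error.
Read data bits from positions 3,5,6,7,9,10,11,12,13,14,15: 00111111111

00111111111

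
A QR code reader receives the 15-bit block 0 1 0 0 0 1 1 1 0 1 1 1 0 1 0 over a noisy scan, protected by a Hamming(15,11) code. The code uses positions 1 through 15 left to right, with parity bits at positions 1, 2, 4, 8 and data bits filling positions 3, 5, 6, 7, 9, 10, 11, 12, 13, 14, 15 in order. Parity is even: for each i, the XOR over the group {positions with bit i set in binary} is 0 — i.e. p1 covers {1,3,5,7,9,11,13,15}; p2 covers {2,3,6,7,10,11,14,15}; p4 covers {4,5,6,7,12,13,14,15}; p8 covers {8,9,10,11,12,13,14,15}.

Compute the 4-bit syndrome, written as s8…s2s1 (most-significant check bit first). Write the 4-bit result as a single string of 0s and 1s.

1000

s1 (pos 1,3,5,7,9,11,13,15): 0⊕0⊕0⊕1⊕0⊕1⊕0⊕0 = 0
s2 (pos 2,3,6,7,10,11,14,15): 1⊕0⊕1⊕1⊕1⊕1⊕1⊕0 = 0
s4 (pos 4,5,6,7,12,13,14,15): 0⊕0⊕1⊕1⊕1⊕0⊕1⊕0 = 0
s8 (pos 8,9,10,11,12,13,14,15): 1⊕0⊕1⊕1⊕1⊕0⊕1⊕0 = 1
Syndrome s8…s1 = 1000 → error at position 8.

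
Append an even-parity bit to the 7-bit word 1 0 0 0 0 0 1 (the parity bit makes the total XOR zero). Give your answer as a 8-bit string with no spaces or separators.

XOR of the 7 data bits: 1⊕0⊕0⊕0⊕0⊕0⊕1 = 0
Parity bit = 0 (so all 8 bits XOR to 0).

10000010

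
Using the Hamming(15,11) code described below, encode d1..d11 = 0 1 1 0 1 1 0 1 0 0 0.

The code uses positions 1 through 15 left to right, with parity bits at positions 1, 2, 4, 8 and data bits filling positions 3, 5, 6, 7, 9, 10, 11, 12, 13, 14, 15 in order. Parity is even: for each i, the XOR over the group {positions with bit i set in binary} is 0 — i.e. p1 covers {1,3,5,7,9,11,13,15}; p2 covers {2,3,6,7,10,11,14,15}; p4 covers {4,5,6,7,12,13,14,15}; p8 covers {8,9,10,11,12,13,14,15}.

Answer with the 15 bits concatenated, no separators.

000111011101000

Place data at non-parity positions: p1 p2 0 p4 1 1 0 p8 1 1 0 1 0 0 0
p1 (pos 1,3,5,7,9,11,13,15): XOR of data positions = 0⊕1⊕0⊕1⊕0⊕0⊕0 = 0
p2 (pos 2,3,6,7,10,11,14,15): XOR of data positions = 0⊕1⊕0⊕1⊕0⊕0⊕0 = 0
p4 (pos 4,5,6,7,12,13,14,15): XOR of data positions = 1⊕1⊕0⊕1⊕0⊕0⊕0 = 1
p8 (pos 8,9,10,11,12,13,14,15): XOR of data positions = 1⊕1⊕0⊕1⊕0⊕0⊕0 = 1
Codeword: 000111011101000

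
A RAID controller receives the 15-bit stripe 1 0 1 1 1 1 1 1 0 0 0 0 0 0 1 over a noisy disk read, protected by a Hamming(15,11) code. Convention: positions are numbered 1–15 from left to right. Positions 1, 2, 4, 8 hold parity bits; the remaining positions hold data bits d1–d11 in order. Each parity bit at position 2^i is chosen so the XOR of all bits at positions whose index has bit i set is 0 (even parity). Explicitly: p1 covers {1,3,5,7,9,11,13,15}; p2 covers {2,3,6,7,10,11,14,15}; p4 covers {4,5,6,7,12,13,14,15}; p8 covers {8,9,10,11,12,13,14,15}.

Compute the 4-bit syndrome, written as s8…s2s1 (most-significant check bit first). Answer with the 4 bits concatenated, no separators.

0101

s1 (pos 1,3,5,7,9,11,13,15): 1⊕1⊕1⊕1⊕0⊕0⊕0⊕1 = 1
s2 (pos 2,3,6,7,10,11,14,15): 0⊕1⊕1⊕1⊕0⊕0⊕0⊕1 = 0
s4 (pos 4,5,6,7,12,13,14,15): 1⊕1⊕1⊕1⊕0⊕0⊕0⊕1 = 1
s8 (pos 8,9,10,11,12,13,14,15): 1⊕0⊕0⊕0⊕0⊕0⊕0⊕1 = 0
Syndrome s8…s1 = 0101 → error at position 5.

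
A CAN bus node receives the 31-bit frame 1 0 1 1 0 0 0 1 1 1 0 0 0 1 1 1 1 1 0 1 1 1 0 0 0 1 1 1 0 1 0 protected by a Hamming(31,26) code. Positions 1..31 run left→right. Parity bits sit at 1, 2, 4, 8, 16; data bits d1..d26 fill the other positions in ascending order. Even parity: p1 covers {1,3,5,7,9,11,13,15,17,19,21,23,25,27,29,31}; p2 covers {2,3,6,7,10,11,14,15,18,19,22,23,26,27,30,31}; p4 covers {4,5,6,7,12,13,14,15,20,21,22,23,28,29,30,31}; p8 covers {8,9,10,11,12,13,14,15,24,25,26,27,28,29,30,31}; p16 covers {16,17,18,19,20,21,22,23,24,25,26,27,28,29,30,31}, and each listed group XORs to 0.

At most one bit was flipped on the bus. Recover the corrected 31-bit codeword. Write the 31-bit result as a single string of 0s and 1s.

s1 (pos 1,3,5,7,9,11,13,15,17,19,21,23,25,27,29,31): 1⊕1⊕0⊕0⊕1⊕0⊕0⊕1⊕1⊕0⊕1⊕0⊕0⊕1⊕0⊕0 = 1
s2 (pos 2,3,6,7,10,11,14,15,18,19,22,23,26,27,30,31): 0⊕1⊕0⊕0⊕1⊕0⊕1⊕1⊕1⊕0⊕1⊕0⊕1⊕1⊕1⊕0 = 1
s4 (pos 4,5,6,7,12,13,14,15,20,21,22,23,28,29,30,31): 1⊕0⊕0⊕0⊕0⊕0⊕1⊕1⊕1⊕1⊕1⊕0⊕1⊕0⊕1⊕0 = 0
s8 (pos 8,9,10,11,12,13,14,15,24,25,26,27,28,29,30,31): 1⊕1⊕1⊕0⊕0⊕0⊕1⊕1⊕0⊕0⊕1⊕1⊕1⊕0⊕1⊕0 = 1
s16 (pos 16,17,18,19,20,21,22,23,24,25,26,27,28,29,30,31): 1⊕1⊕1⊕0⊕1⊕1⊕1⊕0⊕0⊕0⊕1⊕1⊕1⊕0⊕1⊕0 = 0
Syndrome s16…s1 = 01011 → error at position 11.
Flip position 11: 1011000111000111110111000111010 → 1011000111100111110111000111010

1011000111100111110111000111010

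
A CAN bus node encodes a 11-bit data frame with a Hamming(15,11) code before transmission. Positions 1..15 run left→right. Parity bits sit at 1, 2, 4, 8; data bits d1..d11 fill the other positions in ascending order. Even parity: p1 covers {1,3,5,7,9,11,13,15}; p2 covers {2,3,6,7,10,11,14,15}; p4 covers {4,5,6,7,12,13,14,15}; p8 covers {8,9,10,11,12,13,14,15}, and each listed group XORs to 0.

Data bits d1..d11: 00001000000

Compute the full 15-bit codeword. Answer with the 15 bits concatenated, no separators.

100000011000000

Place data at non-parity positions: p1 p2 0 p4 0 0 0 p8 1 0 0 0 0 0 0
p1 (pos 1,3,5,7,9,11,13,15): XOR of data positions = 0⊕0⊕0⊕1⊕0⊕0⊕0 = 1
p2 (pos 2,3,6,7,10,11,14,15): XOR of data positions = 0⊕0⊕0⊕0⊕0⊕0⊕0 = 0
p4 (pos 4,5,6,7,12,13,14,15): XOR of data positions = 0⊕0⊕0⊕0⊕0⊕0⊕0 = 0
p8 (pos 8,9,10,11,12,13,14,15): XOR of data positions = 1⊕0⊕0⊕0⊕0⊕0⊕0 = 1
Codeword: 100000011000000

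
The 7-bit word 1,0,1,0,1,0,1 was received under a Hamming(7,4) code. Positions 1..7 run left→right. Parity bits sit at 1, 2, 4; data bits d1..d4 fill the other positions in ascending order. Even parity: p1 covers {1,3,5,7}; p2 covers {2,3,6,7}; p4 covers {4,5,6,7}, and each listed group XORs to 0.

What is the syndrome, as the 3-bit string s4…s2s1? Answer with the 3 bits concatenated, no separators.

000

s1 (pos 1,3,5,7): 1⊕1⊕1⊕1 = 0
s2 (pos 2,3,6,7): 0⊕1⊕0⊕1 = 0
s4 (pos 4,5,6,7): 0⊕1⊕0⊕1 = 0
Syndrome s4…s1 = 000 → no error.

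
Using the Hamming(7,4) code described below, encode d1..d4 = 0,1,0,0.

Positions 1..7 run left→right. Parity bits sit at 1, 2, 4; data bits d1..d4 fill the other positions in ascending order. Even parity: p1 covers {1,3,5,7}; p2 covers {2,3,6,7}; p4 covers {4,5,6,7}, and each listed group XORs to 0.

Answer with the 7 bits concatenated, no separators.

Place data at non-parity positions: p1 p2 0 p4 1 0 0
p1 (pos 1,3,5,7): XOR of data positions = 0⊕1⊕0 = 1
p2 (pos 2,3,6,7): XOR of data positions = 0⊕0⊕0 = 0
p4 (pos 4,5,6,7): XOR of data positions = 1⊕0⊕0 = 1
Codeword: 1001100

1001100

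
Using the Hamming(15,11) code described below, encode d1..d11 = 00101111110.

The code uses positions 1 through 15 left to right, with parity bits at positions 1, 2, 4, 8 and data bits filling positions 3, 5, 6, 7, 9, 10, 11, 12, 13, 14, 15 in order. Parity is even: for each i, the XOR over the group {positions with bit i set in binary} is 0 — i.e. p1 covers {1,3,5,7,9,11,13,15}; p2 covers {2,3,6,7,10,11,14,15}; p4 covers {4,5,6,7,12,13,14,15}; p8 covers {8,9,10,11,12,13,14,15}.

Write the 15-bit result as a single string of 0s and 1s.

Place data at non-parity positions: p1 p2 0 p4 0 1 0 p8 1 1 1 1 1 1 0
p1 (pos 1,3,5,7,9,11,13,15): XOR of data positions = 0⊕0⊕0⊕1⊕1⊕1⊕0 = 1
p2 (pos 2,3,6,7,10,11,14,15): XOR of data positions = 0⊕1⊕0⊕1⊕1⊕1⊕0 = 0
p4 (pos 4,5,6,7,12,13,14,15): XOR of data positions = 0⊕1⊕0⊕1⊕1⊕1⊕0 = 0
p8 (pos 8,9,10,11,12,13,14,15): XOR of data positions = 1⊕1⊕1⊕1⊕1⊕1⊕0 = 0
Codeword: 100001001111110

100001001111110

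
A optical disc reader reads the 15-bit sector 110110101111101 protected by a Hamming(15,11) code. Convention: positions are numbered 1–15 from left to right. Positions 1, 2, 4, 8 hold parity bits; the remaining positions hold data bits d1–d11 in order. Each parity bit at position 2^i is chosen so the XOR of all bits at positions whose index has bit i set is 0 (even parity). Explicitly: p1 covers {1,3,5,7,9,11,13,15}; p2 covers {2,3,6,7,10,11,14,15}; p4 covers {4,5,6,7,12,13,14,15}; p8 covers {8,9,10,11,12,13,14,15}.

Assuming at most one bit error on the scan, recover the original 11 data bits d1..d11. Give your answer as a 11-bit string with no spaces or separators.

11011111101

s1 (pos 1,3,5,7,9,11,13,15): 1⊕0⊕1⊕1⊕1⊕1⊕1⊕1 = 1
s2 (pos 2,3,6,7,10,11,14,15): 1⊕0⊕0⊕1⊕1⊕1⊕0⊕1 = 1
s4 (pos 4,5,6,7,12,13,14,15): 1⊕1⊕0⊕1⊕1⊕1⊕0⊕1 = 0
s8 (pos 8,9,10,11,12,13,14,15): 0⊕1⊕1⊕1⊕1⊕1⊕0⊕1 = 0
Syndrome s8…s1 = 0011 → error at position 3.
Flip position 3: 110110101111101 → 111110101111101
Read data bits from positions 3,5,6,7,9,10,11,12,13,14,15: 11011111101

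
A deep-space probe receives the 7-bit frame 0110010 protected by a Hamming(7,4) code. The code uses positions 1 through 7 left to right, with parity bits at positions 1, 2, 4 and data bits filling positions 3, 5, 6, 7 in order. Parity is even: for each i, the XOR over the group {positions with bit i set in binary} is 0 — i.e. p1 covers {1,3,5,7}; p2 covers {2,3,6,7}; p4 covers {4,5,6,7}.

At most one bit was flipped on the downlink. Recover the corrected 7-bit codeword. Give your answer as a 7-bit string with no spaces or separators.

0110011

s1 (pos 1,3,5,7): 0⊕1⊕0⊕0 = 1
s2 (pos 2,3,6,7): 1⊕1⊕1⊕0 = 1
s4 (pos 4,5,6,7): 0⊕0⊕1⊕0 = 1
Syndrome s4…s1 = 111 → error at position 7.
Flip position 7: 0110010 → 0110011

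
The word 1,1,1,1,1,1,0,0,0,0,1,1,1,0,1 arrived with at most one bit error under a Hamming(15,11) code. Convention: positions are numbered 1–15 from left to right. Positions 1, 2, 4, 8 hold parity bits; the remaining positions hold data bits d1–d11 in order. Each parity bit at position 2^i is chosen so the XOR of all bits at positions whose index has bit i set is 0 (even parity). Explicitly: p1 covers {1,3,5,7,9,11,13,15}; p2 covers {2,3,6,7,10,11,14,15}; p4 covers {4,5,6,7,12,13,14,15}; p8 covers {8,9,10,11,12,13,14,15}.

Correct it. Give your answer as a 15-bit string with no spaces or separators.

101111000011101

s1 (pos 1,3,5,7,9,11,13,15): 1⊕1⊕1⊕0⊕0⊕1⊕1⊕1 = 0
s2 (pos 2,3,6,7,10,11,14,15): 1⊕1⊕1⊕0⊕0⊕1⊕0⊕1 = 1
s4 (pos 4,5,6,7,12,13,14,15): 1⊕1⊕1⊕0⊕1⊕1⊕0⊕1 = 0
s8 (pos 8,9,10,11,12,13,14,15): 0⊕0⊕0⊕1⊕1⊕1⊕0⊕1 = 0
Syndrome s8…s1 = 0010 → error at position 2.
Flip position 2: 111111000011101 → 101111000011101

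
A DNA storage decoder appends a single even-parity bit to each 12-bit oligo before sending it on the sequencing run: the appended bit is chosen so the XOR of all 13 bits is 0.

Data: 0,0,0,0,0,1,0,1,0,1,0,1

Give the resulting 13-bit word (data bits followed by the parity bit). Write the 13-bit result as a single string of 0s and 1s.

0000010101010

XOR of the 12 data bits: 0⊕0⊕0⊕0⊕0⊕1⊕0⊕1⊕0⊕1⊕0⊕1 = 0
Parity bit = 0 (so all 13 bits XOR to 0).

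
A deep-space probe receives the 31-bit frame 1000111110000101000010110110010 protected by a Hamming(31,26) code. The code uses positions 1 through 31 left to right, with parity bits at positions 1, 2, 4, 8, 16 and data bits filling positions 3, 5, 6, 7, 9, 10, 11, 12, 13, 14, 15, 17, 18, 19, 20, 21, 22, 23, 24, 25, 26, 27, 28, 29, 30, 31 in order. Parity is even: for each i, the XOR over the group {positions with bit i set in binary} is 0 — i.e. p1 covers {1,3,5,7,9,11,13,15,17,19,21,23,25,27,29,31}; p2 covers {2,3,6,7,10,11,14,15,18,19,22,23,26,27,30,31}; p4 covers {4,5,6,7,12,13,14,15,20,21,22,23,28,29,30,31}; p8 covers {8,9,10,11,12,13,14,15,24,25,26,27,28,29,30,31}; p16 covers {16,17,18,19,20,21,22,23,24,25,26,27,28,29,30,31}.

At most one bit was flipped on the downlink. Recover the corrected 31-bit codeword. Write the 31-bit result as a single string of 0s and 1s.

s1 (pos 1,3,5,7,9,11,13,15,17,19,21,23,25,27,29,31): 1⊕0⊕1⊕1⊕1⊕0⊕0⊕0⊕0⊕0⊕1⊕1⊕0⊕1⊕0⊕0 = 1
s2 (pos 2,3,6,7,10,11,14,15,18,19,22,23,26,27,30,31): 0⊕0⊕1⊕1⊕0⊕0⊕1⊕0⊕0⊕0⊕0⊕1⊕1⊕1⊕1⊕0 = 1
s4 (pos 4,5,6,7,12,13,14,15,20,21,22,23,28,29,30,31): 0⊕1⊕1⊕1⊕0⊕0⊕1⊕0⊕0⊕1⊕0⊕1⊕0⊕0⊕1⊕0 = 1
s8 (pos 8,9,10,11,12,13,14,15,24,25,26,27,28,29,30,31): 1⊕1⊕0⊕0⊕0⊕0⊕1⊕0⊕1⊕0⊕1⊕1⊕0⊕0⊕1⊕0 = 1
s16 (pos 16,17,18,19,20,21,22,23,24,25,26,27,28,29,30,31): 1⊕0⊕0⊕0⊕0⊕1⊕0⊕1⊕1⊕0⊕1⊕1⊕0⊕0⊕1⊕0 = 1
Syndrome s16…s1 = 11111 → error at position 31.
Flip position 31: 1000111110000101000010110110010 → 1000111110000101000010110110011

1000111110000101000010110110011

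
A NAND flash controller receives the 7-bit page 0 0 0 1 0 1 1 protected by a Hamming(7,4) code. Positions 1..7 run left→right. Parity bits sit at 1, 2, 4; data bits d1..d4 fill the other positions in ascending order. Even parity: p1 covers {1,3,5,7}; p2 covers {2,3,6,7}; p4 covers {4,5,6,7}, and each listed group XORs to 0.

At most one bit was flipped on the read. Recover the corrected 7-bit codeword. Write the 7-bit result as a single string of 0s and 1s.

0001111

s1 (pos 1,3,5,7): 0⊕0⊕0⊕1 = 1
s2 (pos 2,3,6,7): 0⊕0⊕1⊕1 = 0
s4 (pos 4,5,6,7): 1⊕0⊕1⊕1 = 1
Syndrome s4…s1 = 101 → error at position 5.
Flip position 5: 0001011 → 0001111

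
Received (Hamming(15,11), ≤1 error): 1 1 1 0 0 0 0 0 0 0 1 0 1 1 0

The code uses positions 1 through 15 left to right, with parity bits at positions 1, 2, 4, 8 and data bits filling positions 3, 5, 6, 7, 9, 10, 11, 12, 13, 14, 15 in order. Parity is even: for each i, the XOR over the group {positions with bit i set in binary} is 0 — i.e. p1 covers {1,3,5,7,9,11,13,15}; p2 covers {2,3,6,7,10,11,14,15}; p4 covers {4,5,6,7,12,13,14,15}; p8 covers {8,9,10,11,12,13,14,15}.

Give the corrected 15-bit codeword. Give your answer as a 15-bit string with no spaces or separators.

s1 (pos 1,3,5,7,9,11,13,15): 1⊕1⊕0⊕0⊕0⊕1⊕1⊕0 = 0
s2 (pos 2,3,6,7,10,11,14,15): 1⊕1⊕0⊕0⊕0⊕1⊕1⊕0 = 0
s4 (pos 4,5,6,7,12,13,14,15): 0⊕0⊕0⊕0⊕0⊕1⊕1⊕0 = 0
s8 (pos 8,9,10,11,12,13,14,15): 0⊕0⊕0⊕1⊕0⊕1⊕1⊕0 = 1
Syndrome s8…s1 = 1000 → error at position 8.
Flip position 8: 111000000010110 → 111000010010110

111000010010110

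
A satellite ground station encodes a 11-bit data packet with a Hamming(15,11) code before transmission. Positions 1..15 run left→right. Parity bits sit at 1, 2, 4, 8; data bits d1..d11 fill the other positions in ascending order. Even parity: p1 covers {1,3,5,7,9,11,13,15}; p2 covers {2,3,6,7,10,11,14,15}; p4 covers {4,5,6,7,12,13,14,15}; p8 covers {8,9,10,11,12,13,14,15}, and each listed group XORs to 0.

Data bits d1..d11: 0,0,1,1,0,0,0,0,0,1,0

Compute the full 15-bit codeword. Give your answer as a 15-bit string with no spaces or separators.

110101110000010

Place data at non-parity positions: p1 p2 0 p4 0 1 1 p8 0 0 0 0 0 1 0
p1 (pos 1,3,5,7,9,11,13,15): XOR of data positions = 0⊕0⊕1⊕0⊕0⊕0⊕0 = 1
p2 (pos 2,3,6,7,10,11,14,15): XOR of data positions = 0⊕1⊕1⊕0⊕0⊕1⊕0 = 1
p4 (pos 4,5,6,7,12,13,14,15): XOR of data positions = 0⊕1⊕1⊕0⊕0⊕1⊕0 = 1
p8 (pos 8,9,10,11,12,13,14,15): XOR of data positions = 0⊕0⊕0⊕0⊕0⊕1⊕0 = 1
Codeword: 110101110000010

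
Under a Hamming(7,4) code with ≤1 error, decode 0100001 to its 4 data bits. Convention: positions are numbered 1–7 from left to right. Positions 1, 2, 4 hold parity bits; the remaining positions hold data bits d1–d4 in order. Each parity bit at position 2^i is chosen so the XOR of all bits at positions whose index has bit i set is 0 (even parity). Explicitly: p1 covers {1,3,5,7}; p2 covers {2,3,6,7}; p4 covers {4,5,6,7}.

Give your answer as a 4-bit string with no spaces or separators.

0101

s1 (pos 1,3,5,7): 0⊕0⊕0⊕1 = 1
s2 (pos 2,3,6,7): 1⊕0⊕0⊕1 = 0
s4 (pos 4,5,6,7): 0⊕0⊕0⊕1 = 1
Syndrome s4…s1 = 101 → error at position 5.
Flip position 5: 0100001 → 0100101
Read data bits from positions 3,5,6,7: 0101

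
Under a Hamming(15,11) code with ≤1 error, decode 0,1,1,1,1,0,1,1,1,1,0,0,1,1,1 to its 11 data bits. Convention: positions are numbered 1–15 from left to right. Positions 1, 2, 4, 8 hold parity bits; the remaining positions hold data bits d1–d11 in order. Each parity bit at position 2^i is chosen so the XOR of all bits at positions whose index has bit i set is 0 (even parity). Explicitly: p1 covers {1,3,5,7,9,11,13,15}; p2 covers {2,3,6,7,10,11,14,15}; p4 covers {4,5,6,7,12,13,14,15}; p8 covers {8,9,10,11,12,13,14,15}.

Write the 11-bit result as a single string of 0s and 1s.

11011100111

s1 (pos 1,3,5,7,9,11,13,15): 0⊕1⊕1⊕1⊕1⊕0⊕1⊕1 = 0
s2 (pos 2,3,6,7,10,11,14,15): 1⊕1⊕0⊕1⊕1⊕0⊕1⊕1 = 0
s4 (pos 4,5,6,7,12,13,14,15): 1⊕1⊕0⊕1⊕0⊕1⊕1⊕1 = 0
s8 (pos 8,9,10,11,12,13,14,15): 1⊕1⊕1⊕0⊕0⊕1⊕1⊕1 = 0
Syndrome s8…s1 = 0000 → no error.
Read data bits from positions 3,5,6,7,9,10,11,12,13,14,15: 11011100111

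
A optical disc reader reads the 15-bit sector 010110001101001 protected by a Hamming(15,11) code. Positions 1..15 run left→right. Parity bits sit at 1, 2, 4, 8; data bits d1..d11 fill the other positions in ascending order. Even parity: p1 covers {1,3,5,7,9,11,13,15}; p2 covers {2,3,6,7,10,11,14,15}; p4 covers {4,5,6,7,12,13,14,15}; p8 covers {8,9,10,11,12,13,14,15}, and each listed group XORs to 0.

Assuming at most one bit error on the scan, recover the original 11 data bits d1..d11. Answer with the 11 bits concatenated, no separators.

s1 (pos 1,3,5,7,9,11,13,15): 0⊕0⊕1⊕0⊕1⊕0⊕0⊕1 = 1
s2 (pos 2,3,6,7,10,11,14,15): 1⊕0⊕0⊕0⊕1⊕0⊕0⊕1 = 1
s4 (pos 4,5,6,7,12,13,14,15): 1⊕1⊕0⊕0⊕1⊕0⊕0⊕1 = 0
s8 (pos 8,9,10,11,12,13,14,15): 0⊕1⊕1⊕0⊕1⊕0⊕0⊕1 = 0
Syndrome s8…s1 = 0011 → error at position 3.
Flip position 3: 010110001101001 → 011110001101001
Read data bits from positions 3,5,6,7,9,10,11,12,13,14,15: 11001101001

11001101001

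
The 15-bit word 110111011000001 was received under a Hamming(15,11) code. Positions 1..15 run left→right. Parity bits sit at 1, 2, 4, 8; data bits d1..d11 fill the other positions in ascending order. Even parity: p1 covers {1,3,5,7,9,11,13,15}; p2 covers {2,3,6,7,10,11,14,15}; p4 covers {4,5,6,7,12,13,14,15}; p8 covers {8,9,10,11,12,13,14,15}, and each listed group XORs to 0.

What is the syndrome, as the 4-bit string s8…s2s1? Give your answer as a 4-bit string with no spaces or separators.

s1 (pos 1,3,5,7,9,11,13,15): 1⊕0⊕1⊕0⊕1⊕0⊕0⊕1 = 0
s2 (pos 2,3,6,7,10,11,14,15): 1⊕0⊕1⊕0⊕0⊕0⊕0⊕1 = 1
s4 (pos 4,5,6,7,12,13,14,15): 1⊕1⊕1⊕0⊕0⊕0⊕0⊕1 = 0
s8 (pos 8,9,10,11,12,13,14,15): 1⊕1⊕0⊕0⊕0⊕0⊕0⊕1 = 1
Syndrome s8…s1 = 1010 → error at position 10.

1010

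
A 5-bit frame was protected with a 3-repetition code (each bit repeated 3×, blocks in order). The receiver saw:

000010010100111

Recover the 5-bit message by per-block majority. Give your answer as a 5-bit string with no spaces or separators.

Block 1 (000): 0 ones → 0
Block 2 (010): 1 one → 0
Block 3 (010): 1 one → 0
Block 4 (100): 1 one → 0
Block 5 (111): 3 ones → 1

00001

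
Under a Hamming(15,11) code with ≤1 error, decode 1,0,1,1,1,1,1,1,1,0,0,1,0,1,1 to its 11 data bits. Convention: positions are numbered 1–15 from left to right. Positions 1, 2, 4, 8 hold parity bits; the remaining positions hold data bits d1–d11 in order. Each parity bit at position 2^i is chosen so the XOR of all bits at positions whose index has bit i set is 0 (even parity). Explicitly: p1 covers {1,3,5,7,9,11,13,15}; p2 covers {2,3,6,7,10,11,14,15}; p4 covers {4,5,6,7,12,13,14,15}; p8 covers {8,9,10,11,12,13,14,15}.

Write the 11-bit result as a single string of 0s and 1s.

s1 (pos 1,3,5,7,9,11,13,15): 1⊕1⊕1⊕1⊕1⊕0⊕0⊕1 = 0
s2 (pos 2,3,6,7,10,11,14,15): 0⊕1⊕1⊕1⊕0⊕0⊕1⊕1 = 1
s4 (pos 4,5,6,7,12,13,14,15): 1⊕1⊕1⊕1⊕1⊕0⊕1⊕1 = 1
s8 (pos 8,9,10,11,12,13,14,15): 1⊕1⊕0⊕0⊕1⊕0⊕1⊕1 = 1
Syndrome s8…s1 = 1110 → error at position 14.
Flip position 14: 101111111001011 → 101111111001001
Read data bits from positions 3,5,6,7,9,10,11,12,13,14,15: 11111001001

11111001001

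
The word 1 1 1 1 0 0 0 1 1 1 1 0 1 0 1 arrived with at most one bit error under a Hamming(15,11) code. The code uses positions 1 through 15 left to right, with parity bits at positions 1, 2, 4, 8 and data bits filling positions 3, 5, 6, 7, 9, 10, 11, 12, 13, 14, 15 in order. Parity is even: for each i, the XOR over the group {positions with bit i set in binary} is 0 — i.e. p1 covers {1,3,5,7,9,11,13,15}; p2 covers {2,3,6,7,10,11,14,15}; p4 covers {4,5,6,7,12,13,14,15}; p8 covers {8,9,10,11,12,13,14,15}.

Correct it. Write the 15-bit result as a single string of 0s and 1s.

s1 (pos 1,3,5,7,9,11,13,15): 1⊕1⊕0⊕0⊕1⊕1⊕1⊕1 = 0
s2 (pos 2,3,6,7,10,11,14,15): 1⊕1⊕0⊕0⊕1⊕1⊕0⊕1 = 1
s4 (pos 4,5,6,7,12,13,14,15): 1⊕0⊕0⊕0⊕0⊕1⊕0⊕1 = 1
s8 (pos 8,9,10,11,12,13,14,15): 1⊕1⊕1⊕1⊕0⊕1⊕0⊕1 = 0
Syndrome s8…s1 = 0110 → error at position 6.
Flip position 6: 111100011110101 → 111101011110101

111101011110101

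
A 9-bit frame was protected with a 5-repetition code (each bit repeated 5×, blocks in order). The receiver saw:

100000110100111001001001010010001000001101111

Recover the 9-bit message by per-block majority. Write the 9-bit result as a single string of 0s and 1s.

011000001

Block 1 (10000): 1 one → 0
Block 2 (01101): 3 ones → 1
Block 3 (00111): 3 ones → 1
Block 4 (00100): 1 one → 0
Block 5 (10010): 2 ones → 0
Block 6 (10010): 2 ones → 0
Block 7 (00100): 1 one → 0
Block 8 (00011): 2 ones → 0
Block 9 (01111): 4 ones → 1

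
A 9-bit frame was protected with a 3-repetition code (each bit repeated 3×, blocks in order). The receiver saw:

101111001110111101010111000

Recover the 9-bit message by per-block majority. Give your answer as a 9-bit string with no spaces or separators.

Block 1 (101): 2 ones → 1
Block 2 (111): 3 ones → 1
Block 3 (001): 1 one → 0
Block 4 (110): 2 ones → 1
Block 5 (111): 3 ones → 1
Block 6 (101): 2 ones → 1
Block 7 (010): 1 one → 0
Block 8 (111): 3 ones → 1
Block 9 (000): 0 ones → 0

110111010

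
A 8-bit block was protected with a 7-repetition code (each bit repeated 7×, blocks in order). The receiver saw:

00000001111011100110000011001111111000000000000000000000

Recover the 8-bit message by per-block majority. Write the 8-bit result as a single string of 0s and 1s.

01001000

Block 1 (0000000): 0 ones → 0
Block 2 (1111011): 6 ones → 1
Block 3 (1001100): 3 ones → 0
Block 4 (0001100): 2 ones → 0
Block 5 (1111111): 7 ones → 1
Block 6 (0000000): 0 ones → 0
Block 7 (0000000): 0 ones → 0
Block 8 (0000000): 0 ones → 0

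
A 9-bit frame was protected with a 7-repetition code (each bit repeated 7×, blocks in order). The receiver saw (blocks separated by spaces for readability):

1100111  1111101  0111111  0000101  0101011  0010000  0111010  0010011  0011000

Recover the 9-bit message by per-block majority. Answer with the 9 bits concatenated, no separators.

Block 1 (1100111): 5 ones → 1
Block 2 (1111101): 6 ones → 1
Block 3 (0111111): 6 ones → 1
Block 4 (0000101): 2 ones → 0
Block 5 (0101011): 4 ones → 1
Block 6 (0010000): 1 one → 0
Block 7 (0111010): 4 ones → 1
Block 8 (0010011): 3 ones → 0
Block 9 (0011000): 2 ones → 0

111010100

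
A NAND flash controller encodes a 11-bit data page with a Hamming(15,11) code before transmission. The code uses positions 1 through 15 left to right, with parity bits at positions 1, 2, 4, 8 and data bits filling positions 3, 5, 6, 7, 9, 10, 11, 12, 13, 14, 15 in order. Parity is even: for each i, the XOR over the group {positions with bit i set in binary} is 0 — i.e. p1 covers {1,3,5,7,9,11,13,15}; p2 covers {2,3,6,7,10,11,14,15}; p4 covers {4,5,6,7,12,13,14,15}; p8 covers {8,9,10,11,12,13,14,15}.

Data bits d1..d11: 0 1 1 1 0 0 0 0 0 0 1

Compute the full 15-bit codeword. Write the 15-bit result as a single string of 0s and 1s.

Place data at non-parity positions: p1 p2 0 p4 1 1 1 p8 0 0 0 0 0 0 1
p1 (pos 1,3,5,7,9,11,13,15): XOR of data positions = 0⊕1⊕1⊕0⊕0⊕0⊕1 = 1
p2 (pos 2,3,6,7,10,11,14,15): XOR of data positions = 0⊕1⊕1⊕0⊕0⊕0⊕1 = 1
p4 (pos 4,5,6,7,12,13,14,15): XOR of data positions = 1⊕1⊕1⊕0⊕0⊕0⊕1 = 0
p8 (pos 8,9,10,11,12,13,14,15): XOR of data positions = 0⊕0⊕0⊕0⊕0⊕0⊕1 = 1
Codeword: 110011110000001

110011110000001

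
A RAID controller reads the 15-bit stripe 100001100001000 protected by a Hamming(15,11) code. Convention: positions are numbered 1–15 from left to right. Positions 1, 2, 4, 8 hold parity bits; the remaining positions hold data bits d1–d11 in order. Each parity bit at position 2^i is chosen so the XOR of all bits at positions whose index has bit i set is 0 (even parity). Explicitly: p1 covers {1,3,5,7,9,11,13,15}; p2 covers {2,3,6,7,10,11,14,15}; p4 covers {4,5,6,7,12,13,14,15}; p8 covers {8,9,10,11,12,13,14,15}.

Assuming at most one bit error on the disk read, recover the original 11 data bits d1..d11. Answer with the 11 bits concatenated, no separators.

s1 (pos 1,3,5,7,9,11,13,15): 1⊕0⊕0⊕1⊕0⊕0⊕0⊕0 = 0
s2 (pos 2,3,6,7,10,11,14,15): 0⊕0⊕1⊕1⊕0⊕0⊕0⊕0 = 0
s4 (pos 4,5,6,7,12,13,14,15): 0⊕0⊕1⊕1⊕1⊕0⊕0⊕0 = 1
s8 (pos 8,9,10,11,12,13,14,15): 0⊕0⊕0⊕0⊕1⊕0⊕0⊕0 = 1
Syndrome s8…s1 = 1100 → error at position 12.
Flip position 12: 100001100001000 → 100001100000000
Read data bits from positions 3,5,6,7,9,10,11,12,13,14,15: 00110000000

00110000000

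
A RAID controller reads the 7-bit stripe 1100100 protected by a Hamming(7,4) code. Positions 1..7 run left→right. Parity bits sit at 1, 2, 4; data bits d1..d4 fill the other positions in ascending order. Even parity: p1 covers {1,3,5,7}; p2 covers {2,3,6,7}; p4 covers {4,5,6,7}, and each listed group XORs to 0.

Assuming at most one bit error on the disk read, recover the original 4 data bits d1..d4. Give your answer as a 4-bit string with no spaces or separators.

0110

s1 (pos 1,3,5,7): 1⊕0⊕1⊕0 = 0
s2 (pos 2,3,6,7): 1⊕0⊕0⊕0 = 1
s4 (pos 4,5,6,7): 0⊕1⊕0⊕0 = 1
Syndrome s4…s1 = 110 → error at position 6.
Flip position 6: 1100100 → 1100110
Read data bits from positions 3,5,6,7: 0110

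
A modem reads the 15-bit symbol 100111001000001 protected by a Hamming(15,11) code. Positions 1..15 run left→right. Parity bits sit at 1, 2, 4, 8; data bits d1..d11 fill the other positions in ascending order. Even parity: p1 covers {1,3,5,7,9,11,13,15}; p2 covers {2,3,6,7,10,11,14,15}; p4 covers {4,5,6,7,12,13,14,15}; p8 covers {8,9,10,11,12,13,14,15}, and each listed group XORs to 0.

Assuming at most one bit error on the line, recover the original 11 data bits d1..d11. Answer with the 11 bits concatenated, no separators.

s1 (pos 1,3,5,7,9,11,13,15): 1⊕0⊕1⊕0⊕1⊕0⊕0⊕1 = 0
s2 (pos 2,3,6,7,10,11,14,15): 0⊕0⊕1⊕0⊕0⊕0⊕0⊕1 = 0
s4 (pos 4,5,6,7,12,13,14,15): 1⊕1⊕1⊕0⊕0⊕0⊕0⊕1 = 0
s8 (pos 8,9,10,11,12,13,14,15): 0⊕1⊕0⊕0⊕0⊕0⊕0⊕1 = 0
Syndrome s8…s1 = 0000 → no error.
Read data bits from positions 3,5,6,7,9,10,11,12,13,14,15: 01101000001

01101000001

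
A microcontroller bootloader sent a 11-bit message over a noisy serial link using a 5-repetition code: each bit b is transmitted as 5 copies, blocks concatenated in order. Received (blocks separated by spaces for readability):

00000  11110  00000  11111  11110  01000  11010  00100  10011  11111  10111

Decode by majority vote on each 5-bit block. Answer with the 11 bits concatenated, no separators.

01011010111

Block 1 (00000): 0 ones → 0
Block 2 (11110): 4 ones → 1
Block 3 (00000): 0 ones → 0
Block 4 (11111): 5 ones → 1
Block 5 (11110): 4 ones → 1
Block 6 (01000): 1 one → 0
Block 7 (11010): 3 ones → 1
Block 8 (00100): 1 one → 0
Block 9 (10011): 3 ones → 1
Block 10 (11111): 5 ones → 1
Block 11 (10111): 4 ones → 1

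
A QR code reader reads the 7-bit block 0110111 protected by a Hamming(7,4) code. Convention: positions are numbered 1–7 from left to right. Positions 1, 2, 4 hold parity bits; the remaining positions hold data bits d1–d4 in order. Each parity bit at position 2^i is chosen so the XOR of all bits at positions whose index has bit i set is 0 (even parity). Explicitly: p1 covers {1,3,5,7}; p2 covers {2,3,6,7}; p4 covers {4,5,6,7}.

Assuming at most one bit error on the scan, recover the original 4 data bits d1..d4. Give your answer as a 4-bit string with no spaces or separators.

s1 (pos 1,3,5,7): 0⊕1⊕1⊕1 = 1
s2 (pos 2,3,6,7): 1⊕1⊕1⊕1 = 0
s4 (pos 4,5,6,7): 0⊕1⊕1⊕1 = 1
Syndrome s4…s1 = 101 → error at position 5.
Flip position 5: 0110111 → 0110011
Read data bits from positions 3,5,6,7: 1011

1011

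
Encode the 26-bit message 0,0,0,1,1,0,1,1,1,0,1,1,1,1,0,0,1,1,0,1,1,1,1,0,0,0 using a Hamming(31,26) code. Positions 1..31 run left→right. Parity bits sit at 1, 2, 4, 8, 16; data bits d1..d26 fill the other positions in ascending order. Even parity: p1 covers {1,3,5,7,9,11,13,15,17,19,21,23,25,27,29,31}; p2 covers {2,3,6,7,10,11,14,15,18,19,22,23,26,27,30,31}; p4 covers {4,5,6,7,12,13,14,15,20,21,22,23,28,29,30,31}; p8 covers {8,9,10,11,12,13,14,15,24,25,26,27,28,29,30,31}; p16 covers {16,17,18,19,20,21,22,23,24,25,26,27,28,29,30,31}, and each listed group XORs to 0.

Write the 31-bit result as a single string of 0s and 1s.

Place data at non-parity positions: p1 p2 0 p4 0 0 1 p8 1 0 1 1 1 0 1 p16 1 1 1 0 0 1 1 0 1 1 1 1 0 0 0
p1 (pos 1,3,5,7,9,11,13,15,17,19,21,23,25,27,29,31): XOR of data positions = 0⊕0⊕1⊕1⊕1⊕1⊕1⊕1⊕1⊕0⊕1⊕1⊕1⊕0⊕0 = 0
p2 (pos 2,3,6,7,10,11,14,15,18,19,22,23,26,27,30,31): XOR of data positions = 0⊕0⊕1⊕0⊕1⊕0⊕1⊕1⊕1⊕1⊕1⊕1⊕1⊕0⊕0 = 1
p4 (pos 4,5,6,7,12,13,14,15,20,21,22,23,28,29,30,31): XOR of data positions = 0⊕0⊕1⊕1⊕1⊕0⊕1⊕0⊕0⊕1⊕1⊕1⊕0⊕0⊕0 = 1
p8 (pos 8,9,10,11,12,13,14,15,24,25,26,27,28,29,30,31): XOR of data positions = 1⊕0⊕1⊕1⊕1⊕0⊕1⊕0⊕1⊕1⊕1⊕1⊕0⊕0⊕0 = 1
p16 (pos 16,17,18,19,20,21,22,23,24,25,26,27,28,29,30,31): XOR of data positions = 1⊕1⊕1⊕0⊕0⊕1⊕1⊕0⊕1⊕1⊕1⊕1⊕0⊕0⊕0 = 1
Codeword: 0101001110111011111001101111000

0101001110111011111001101111000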